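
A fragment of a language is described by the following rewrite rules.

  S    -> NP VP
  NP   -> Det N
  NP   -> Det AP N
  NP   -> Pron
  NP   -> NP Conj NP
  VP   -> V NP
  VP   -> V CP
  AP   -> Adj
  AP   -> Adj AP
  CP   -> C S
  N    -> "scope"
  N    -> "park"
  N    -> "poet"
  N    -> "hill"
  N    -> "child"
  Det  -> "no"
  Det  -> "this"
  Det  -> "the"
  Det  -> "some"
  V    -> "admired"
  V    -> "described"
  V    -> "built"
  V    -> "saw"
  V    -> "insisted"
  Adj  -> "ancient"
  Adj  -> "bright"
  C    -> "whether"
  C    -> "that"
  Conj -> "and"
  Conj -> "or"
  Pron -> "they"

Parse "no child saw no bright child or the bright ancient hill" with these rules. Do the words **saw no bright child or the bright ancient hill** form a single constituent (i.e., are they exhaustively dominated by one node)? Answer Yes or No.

Yes

[S [NP [Det no] [N child]] [VP [V saw] [NP [NP [Det no] [AP [Adj bright]] [N child]] [Conj or] [NP [Det the] [AP [Adj bright] [AP [Adj ancient]]] [N hill]]]]]
The words 'saw no bright child or the bright ancient hill' are exhaustively dominated by a single VP node (built by VP → V NP), so they form a constituent.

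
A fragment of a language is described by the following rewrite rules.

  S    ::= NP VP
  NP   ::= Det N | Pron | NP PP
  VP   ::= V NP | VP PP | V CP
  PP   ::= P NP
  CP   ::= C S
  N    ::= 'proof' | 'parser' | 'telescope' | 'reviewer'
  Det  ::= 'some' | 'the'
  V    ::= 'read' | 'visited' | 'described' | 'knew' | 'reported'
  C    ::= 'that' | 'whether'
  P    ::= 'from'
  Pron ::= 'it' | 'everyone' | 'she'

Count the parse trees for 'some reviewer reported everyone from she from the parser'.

5

Two of the 5 distinct bracketings:
[S [NP [Det some] [N reviewer]] [VP [V reported] [NP [NP [Pron everyone]] [PP [P from] [NP [NP [Pron she]] [PP [P from] [NP [Det the] [N parser]]]]]]]]
[S [NP [Det some] [N reviewer]] [VP [V reported] [NP [NP [NP [Pron everyone]] [PP [P from] [NP [Pron she]]]] [PP [P from] [NP [Det the] [N parser]]]]]]
The trees differ in how a recursive rule is bracketed over the same span.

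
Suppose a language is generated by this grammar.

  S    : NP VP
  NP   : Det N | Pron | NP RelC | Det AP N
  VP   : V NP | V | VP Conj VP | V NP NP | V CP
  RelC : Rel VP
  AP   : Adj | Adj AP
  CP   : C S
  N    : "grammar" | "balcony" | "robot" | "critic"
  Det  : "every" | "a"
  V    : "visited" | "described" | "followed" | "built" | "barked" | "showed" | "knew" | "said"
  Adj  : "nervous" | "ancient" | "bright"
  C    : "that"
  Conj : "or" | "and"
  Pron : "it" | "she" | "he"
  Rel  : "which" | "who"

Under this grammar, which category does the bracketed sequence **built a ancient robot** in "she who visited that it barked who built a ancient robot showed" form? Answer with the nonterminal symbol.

[S [NP [NP [NP [Pron she]] [RelC [Rel who] [VP [V visited] [CP [C that] [S [NP [Pron it]] [VP [V barked]]]]]]] [RelC [Rel who] [VP [V built] [NP [Det a] [AP [Adj ancient]] [N robot]]]]] [VP [V showed]]]
The span 'built a ancient robot' is the VP node built by VP → V NP.

VP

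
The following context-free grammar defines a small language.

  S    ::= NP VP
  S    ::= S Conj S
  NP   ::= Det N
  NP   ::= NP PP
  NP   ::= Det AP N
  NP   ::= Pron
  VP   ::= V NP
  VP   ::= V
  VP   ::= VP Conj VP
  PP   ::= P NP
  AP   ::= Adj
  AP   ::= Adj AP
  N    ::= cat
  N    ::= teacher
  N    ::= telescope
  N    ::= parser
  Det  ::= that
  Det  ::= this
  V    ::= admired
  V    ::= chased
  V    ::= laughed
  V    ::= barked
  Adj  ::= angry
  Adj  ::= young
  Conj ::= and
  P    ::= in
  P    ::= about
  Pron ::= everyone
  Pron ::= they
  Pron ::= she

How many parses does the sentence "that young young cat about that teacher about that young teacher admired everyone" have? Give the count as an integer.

2

The two bracketings:
[S [NP [NP [Det that] [AP [Adj young] [AP [Adj young]]] [N cat]] [PP [P about] [NP [NP [Det that] [N teacher]] [PP [P about] [NP [Det that] [AP [Adj young]] [N teacher]]]]]] [VP [V admired] [NP [Pron everyone]]]]
[S [NP [NP [NP [Det that] [AP [Adj young] [AP [Adj young]]] [N cat]] [PP [P about] [NP [Det that] [N teacher]]]] [PP [P about] [NP [Det that] [AP [Adj young]] [N teacher]]]] [VP [V admired] [NP [Pron everyone]]]]
The trees differ in how a recursive rule is bracketed over the same span.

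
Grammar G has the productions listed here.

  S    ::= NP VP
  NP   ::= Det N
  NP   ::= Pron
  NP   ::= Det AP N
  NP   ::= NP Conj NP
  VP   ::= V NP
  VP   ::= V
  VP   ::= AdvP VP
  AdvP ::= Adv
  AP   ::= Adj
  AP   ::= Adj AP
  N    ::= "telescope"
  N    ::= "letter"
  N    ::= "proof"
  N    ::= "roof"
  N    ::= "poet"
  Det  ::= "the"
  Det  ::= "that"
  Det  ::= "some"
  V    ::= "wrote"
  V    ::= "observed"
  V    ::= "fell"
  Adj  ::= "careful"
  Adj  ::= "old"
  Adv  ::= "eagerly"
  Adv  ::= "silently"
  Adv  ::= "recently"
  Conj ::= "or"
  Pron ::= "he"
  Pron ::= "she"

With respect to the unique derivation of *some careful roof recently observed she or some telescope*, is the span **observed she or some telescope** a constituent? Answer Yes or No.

[S [NP [Det some] [AP [Adj careful]] [N roof]] [VP [AdvP [Adv recently]] [VP [V observed] [NP [NP [Pron she]] [Conj or] [NP [Det some] [N telescope]]]]]]
The words 'observed she or some telescope' are exhaustively dominated by a single VP node (built by VP → V NP), so they form a constituent.

Yes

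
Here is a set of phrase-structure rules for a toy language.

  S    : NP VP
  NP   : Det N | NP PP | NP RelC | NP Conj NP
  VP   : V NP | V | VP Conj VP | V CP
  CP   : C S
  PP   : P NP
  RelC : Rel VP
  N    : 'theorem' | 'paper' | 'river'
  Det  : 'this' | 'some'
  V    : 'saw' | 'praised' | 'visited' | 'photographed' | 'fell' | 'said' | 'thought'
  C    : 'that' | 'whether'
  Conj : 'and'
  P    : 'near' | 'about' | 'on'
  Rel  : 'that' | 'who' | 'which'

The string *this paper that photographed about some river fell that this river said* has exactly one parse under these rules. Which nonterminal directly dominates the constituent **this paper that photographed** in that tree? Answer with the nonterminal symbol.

S
  NP
    NP
      NP
        Det: this
        N: paper
      RelC
        Rel: that
        VP
          V: photographed
    PP
      P: about
      NP
        Det: some
        N: river
  VP
    V: fell
    CP
      C: that
      S
        NP
          Det: this
          N: river
        VP
          V: said
The span 'this paper that photographed' is the NP node built by NP → NP RelC.
Its mother is the NP built by NP → NP PP.

NP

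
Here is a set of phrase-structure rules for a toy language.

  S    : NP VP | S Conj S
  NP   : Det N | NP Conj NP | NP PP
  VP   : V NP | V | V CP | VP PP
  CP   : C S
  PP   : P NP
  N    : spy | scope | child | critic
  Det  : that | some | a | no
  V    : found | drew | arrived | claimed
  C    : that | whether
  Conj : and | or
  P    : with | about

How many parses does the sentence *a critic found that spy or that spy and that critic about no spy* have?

Two of the 7 distinct bracketings:
[S [NP [Det a] [N critic]] [VP [V found] [NP [NP [Det that] [N spy]] [Conj or] [NP [NP [Det that] [N spy]] [Conj and] [NP [NP [Det that] [N critic]] [PP [P about] [NP [Det no] [N spy]]]]]]]]
[S [NP [Det a] [N critic]] [VP [V found] [NP [NP [Det that] [N spy]] [Conj or] [NP [NP [NP [Det that] [N spy]] [Conj and] [NP [Det that] [N critic]]] [PP [P about] [NP [Det no] [N spy]]]]]]]
The trees differ in how a recursive rule is bracketed over the same span.

7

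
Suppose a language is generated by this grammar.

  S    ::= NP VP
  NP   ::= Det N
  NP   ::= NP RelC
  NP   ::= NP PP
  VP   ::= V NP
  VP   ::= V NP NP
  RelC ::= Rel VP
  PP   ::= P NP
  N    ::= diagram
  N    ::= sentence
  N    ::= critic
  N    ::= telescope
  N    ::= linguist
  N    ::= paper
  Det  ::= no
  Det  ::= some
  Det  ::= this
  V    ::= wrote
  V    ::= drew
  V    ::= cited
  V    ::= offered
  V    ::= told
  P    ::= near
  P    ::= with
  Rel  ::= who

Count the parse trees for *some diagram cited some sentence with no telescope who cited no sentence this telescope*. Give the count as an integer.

4

Two of the 4 distinct bracketings:
[S [NP [Det some] [N diagram]] [VP [V cited] [NP [NP [NP [Det some] [N sentence]] [PP [P with] [NP [Det no] [N telescope]]]] [RelC [Rel who] [VP [V cited] [NP [Det no] [N sentence]] [NP [Det this] [N telescope]]]]]]]
[S [NP [Det some] [N diagram]] [VP [V cited] [NP [NP [Det some] [N sentence]] [PP [P with] [NP [NP [Det no] [N telescope]] [RelC [Rel who] [VP [V cited] [NP [Det no] [N sentence]] [NP [Det this] [N telescope]]]]]]]]]
The trees differ in how a recursive rule is bracketed over the same span.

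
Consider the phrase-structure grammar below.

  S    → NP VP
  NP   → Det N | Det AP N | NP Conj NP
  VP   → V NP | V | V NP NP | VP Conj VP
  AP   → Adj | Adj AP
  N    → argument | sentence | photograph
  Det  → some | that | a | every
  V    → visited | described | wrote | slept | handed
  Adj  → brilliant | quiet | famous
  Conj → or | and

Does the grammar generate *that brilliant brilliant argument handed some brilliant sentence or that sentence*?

[S [NP [Det that] [AP [Adj brilliant] [AP [Adj brilliant]]] [N argument]] [VP [V handed] [NP [NP [Det some] [AP [Adj brilliant]] [N sentence]] [Conj or] [NP [Det that] [N sentence]]]]]
Each bracket corresponds to one application of a listed rule, so the string is derivable from S.

Grammatical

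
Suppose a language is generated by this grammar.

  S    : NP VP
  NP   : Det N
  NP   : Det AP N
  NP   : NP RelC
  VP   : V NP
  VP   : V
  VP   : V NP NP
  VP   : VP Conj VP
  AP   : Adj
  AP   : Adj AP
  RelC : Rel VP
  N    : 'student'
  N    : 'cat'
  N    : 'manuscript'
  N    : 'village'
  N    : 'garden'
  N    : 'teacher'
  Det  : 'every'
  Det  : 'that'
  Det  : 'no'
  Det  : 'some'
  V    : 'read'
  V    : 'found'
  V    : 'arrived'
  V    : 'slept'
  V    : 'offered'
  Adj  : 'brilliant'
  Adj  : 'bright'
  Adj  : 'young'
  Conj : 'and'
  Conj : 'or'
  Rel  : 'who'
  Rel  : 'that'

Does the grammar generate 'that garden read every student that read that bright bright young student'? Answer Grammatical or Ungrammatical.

Grammatical

[S [NP [Det that] [N garden]] [VP [V read] [NP [NP [Det every] [N student]] [RelC [Rel that] [VP [V read] [NP [Det that] [AP [Adj bright] [AP [Adj bright] [AP [Adj young]]]] [N student]]]]]]]
Each bracket corresponds to one application of a listed rule, so the string is derivable from S.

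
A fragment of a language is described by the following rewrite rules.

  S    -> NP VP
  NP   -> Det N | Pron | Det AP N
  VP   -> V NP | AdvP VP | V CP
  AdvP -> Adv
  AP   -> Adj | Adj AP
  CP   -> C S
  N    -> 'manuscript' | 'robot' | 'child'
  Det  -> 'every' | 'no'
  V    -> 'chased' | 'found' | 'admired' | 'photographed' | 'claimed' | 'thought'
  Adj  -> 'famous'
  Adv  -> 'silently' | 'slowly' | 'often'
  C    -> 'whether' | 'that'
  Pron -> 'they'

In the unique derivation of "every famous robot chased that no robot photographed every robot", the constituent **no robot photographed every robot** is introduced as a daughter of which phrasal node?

S
  NP
    Det: every
    AP
      Adj: famous
    N: robot
  VP
    V: chased
    CP
      C: that
      S
        NP
          Det: no
          N: robot
        VP
          V: photographed
          NP
            Det: every
            N: robot
The span 'no robot photographed every robot' is the S node built by S → NP VP.
Its mother is the CP built by CP → C S.

CP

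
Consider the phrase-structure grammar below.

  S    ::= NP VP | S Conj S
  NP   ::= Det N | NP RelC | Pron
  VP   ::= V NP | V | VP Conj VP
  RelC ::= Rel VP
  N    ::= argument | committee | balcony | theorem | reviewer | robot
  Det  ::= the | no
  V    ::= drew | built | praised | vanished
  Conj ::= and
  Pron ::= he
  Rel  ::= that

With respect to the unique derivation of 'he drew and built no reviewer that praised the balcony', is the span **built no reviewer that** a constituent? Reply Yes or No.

No

[S [NP [Pron he]] [VP [VP [V drew]] [Conj and] [VP [V built] [NP [NP [Det no] [N reviewer]] [RelC [Rel that] [VP [V praised] [NP [Det the] [N balcony]]]]]]]]
The smallest constituent containing 'built no reviewer that' is the VP spanning 'built no reviewer that praised the balcony'; no single node in the tree dominates exactly the given words.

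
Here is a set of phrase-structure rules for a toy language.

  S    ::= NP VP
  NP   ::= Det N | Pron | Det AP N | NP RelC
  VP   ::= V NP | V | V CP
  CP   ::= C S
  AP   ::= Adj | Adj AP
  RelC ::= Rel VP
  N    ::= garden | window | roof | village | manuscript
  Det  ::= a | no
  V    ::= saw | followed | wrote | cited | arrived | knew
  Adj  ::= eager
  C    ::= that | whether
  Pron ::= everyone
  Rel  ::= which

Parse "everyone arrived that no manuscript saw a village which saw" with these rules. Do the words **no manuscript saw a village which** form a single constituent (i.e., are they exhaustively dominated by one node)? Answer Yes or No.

[S [NP [Pron everyone]] [VP [V arrived] [CP [C that] [S [NP [Det no] [N manuscript]] [VP [V saw] [NP [NP [Det a] [N village]] [RelC [Rel which] [VP [V saw]]]]]]]]]
The smallest constituent containing 'no manuscript saw a village which' is the S spanning 'no manuscript saw a village which saw'; no single node in the tree dominates exactly the given words.

No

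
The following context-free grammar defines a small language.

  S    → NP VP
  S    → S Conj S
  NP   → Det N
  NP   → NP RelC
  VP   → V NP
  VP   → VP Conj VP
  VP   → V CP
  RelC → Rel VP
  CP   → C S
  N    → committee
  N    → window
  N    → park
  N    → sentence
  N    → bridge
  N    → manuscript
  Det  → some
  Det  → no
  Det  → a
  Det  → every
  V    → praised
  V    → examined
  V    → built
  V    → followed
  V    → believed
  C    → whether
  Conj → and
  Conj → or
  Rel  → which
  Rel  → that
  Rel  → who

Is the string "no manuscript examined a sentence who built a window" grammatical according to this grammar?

Grammatical

S
  NP
    Det: no
    N: manuscript
  VP
    V: examined
    NP
      NP
        Det: a
        N: sentence
      RelC
        Rel: who
        VP
          V: built
          NP
            Det: a
            N: window
Every word is introduced by a lexical rule and the phrasal rules combine the resulting categories into a single S.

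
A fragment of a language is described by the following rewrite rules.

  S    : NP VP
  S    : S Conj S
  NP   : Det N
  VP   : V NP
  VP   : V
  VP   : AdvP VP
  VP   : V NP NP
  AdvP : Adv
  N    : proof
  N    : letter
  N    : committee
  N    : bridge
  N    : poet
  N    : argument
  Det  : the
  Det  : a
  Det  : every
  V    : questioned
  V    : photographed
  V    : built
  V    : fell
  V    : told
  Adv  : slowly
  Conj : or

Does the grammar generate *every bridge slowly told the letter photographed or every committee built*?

Ungrammatical

For S → NP VP, the only prefix that parses as NP is 'every bridge', but the remainder 'slowly told the letter photographed or every committee built' is not a VP under these rules. The alternative S rule S → S Conj S likewise has no satisfying split.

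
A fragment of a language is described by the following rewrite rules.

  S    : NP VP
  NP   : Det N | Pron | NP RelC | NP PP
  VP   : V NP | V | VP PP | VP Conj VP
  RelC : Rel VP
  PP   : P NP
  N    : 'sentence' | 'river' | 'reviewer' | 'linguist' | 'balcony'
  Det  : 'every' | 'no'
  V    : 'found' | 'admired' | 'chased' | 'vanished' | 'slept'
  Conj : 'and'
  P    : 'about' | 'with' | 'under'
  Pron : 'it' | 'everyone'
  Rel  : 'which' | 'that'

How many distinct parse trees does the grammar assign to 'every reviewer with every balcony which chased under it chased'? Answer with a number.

5

Two of the 5 distinct bracketings:
[S [NP [NP [NP [Det every] [N reviewer]] [PP [P with] [NP [Det every] [N balcony]]]] [RelC [Rel which] [VP [VP [V chased]] [PP [P under] [NP [Pron it]]]]]] [VP [V chased]]]
[S [NP [NP [Det every] [N reviewer]] [PP [P with] [NP [NP [Det every] [N balcony]] [RelC [Rel which] [VP [VP [V chased]] [PP [P under] [NP [Pron it]]]]]]]] [VP [V chased]]]
The trees differ in how a recursive rule is bracketed over the same span.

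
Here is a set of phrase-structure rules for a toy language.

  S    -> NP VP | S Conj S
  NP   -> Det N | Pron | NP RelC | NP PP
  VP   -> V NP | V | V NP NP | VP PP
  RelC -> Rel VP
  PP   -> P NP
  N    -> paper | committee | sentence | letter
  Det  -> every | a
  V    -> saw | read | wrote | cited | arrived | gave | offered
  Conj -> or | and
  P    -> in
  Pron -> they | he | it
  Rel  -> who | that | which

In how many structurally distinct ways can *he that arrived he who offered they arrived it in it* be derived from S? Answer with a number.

6

Two of the 6 distinct bracketings:
[S [NP [NP [Pron he]] [RelC [Rel that] [VP [V arrived] [NP [NP [Pron he]] [RelC [Rel who] [VP [V offered] [NP [Pron they]]]]]]]] [VP [V arrived] [NP [NP [Pron it]] [PP [P in] [NP [Pron it]]]]]]
[S [NP [NP [Pron he]] [RelC [Rel that] [VP [V arrived] [NP [NP [Pron he]] [RelC [Rel who] [VP [V offered] [NP [Pron they]]]]]]]] [VP [VP [V arrived] [NP [Pron it]]] [PP [P in] [NP [Pron it]]]]]
The difference turns on whether NP → NP PP is used at the relevant span, versus an alternative expansion of NP.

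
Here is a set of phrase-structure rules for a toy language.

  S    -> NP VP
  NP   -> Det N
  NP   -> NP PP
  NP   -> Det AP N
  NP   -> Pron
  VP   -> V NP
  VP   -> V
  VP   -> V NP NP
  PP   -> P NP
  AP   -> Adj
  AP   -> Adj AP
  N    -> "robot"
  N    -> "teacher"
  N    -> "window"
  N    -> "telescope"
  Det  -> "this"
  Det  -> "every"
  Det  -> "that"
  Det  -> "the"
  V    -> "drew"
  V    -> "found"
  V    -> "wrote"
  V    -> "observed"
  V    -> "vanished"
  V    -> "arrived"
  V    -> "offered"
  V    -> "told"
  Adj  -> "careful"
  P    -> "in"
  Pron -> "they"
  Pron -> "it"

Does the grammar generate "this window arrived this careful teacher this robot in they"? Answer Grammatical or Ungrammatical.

Grammatical

S
  NP
    Det: this
    N: window
  VP
    V: arrived
    NP
      Det: this
      AP
        Adj: careful
      N: teacher
    NP
      NP
        Det: this
        N: robot
      PP
        P: in
        NP
          Pron: they
Every word is introduced by a lexical rule and the phrasal rules combine the resulting categories into a single S.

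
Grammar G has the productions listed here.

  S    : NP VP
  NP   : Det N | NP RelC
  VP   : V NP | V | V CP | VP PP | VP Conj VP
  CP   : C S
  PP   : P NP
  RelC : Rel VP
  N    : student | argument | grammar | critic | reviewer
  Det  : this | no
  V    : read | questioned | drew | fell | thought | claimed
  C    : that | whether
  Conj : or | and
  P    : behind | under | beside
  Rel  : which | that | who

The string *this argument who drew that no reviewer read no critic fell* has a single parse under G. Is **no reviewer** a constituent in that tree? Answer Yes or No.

[S [NP [NP [Det this] [N argument]] [RelC [Rel who] [VP [V drew] [CP [C that] [S [NP [Det no] [N reviewer]] [VP [V read] [NP [Det no] [N critic]]]]]]]] [VP [V fell]]]
The words 'no reviewer' are exhaustively dominated by a single NP node (built by NP → Det N), so they form a constituent.

Yes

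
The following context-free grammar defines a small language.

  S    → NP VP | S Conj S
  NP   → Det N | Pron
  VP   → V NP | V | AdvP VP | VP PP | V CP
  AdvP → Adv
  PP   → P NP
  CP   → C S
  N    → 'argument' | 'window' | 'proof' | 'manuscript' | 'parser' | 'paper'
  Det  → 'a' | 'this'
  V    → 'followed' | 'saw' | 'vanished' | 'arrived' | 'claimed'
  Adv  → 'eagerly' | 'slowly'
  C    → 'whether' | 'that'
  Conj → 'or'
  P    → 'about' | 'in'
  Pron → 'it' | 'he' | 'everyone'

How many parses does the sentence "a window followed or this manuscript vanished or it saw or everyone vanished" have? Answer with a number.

Two of the 5 distinct bracketings:
[S [S [NP [Det a] [N window]] [VP [V followed]]] [Conj or] [S [S [NP [Det this] [N manuscript]] [VP [V vanished]]] [Conj or] [S [S [NP [Pron it]] [VP [V saw]]] [Conj or] [S [NP [Pron everyone]] [VP [V vanished]]]]]]
[S [S [NP [Det a] [N window]] [VP [V followed]]] [Conj or] [S [S [S [NP [Det this] [N manuscript]] [VP [V vanished]]] [Conj or] [S [NP [Pron it]] [VP [V saw]]]] [Conj or] [S [NP [Pron everyone]] [VP [V vanished]]]]]
The trees differ in how a recursive rule is bracketed over the same span.

5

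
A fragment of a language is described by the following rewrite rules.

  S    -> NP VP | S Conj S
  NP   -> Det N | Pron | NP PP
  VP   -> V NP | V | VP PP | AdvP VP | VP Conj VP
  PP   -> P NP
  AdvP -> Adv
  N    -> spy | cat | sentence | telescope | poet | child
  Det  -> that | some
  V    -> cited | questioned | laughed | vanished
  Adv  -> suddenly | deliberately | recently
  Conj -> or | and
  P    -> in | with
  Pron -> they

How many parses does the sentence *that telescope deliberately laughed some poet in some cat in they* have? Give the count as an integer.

9

Two of the 9 distinct bracketings:
[S [NP [Det that] [N telescope]] [VP [VP [AdvP [Adv deliberately]] [VP [V laughed] [NP [Det some] [N poet]]]] [PP [P in] [NP [NP [Det some] [N cat]] [PP [P in] [NP [Pron they]]]]]]]
[S [NP [Det that] [N telescope]] [VP [VP [VP [AdvP [Adv deliberately]] [VP [V laughed] [NP [Det some] [N poet]]]] [PP [P in] [NP [Det some] [N cat]]]] [PP [P in] [NP [Pron they]]]]]
The difference turns on whether NP → NP PP is used at the relevant span, versus an alternative expansion of NP.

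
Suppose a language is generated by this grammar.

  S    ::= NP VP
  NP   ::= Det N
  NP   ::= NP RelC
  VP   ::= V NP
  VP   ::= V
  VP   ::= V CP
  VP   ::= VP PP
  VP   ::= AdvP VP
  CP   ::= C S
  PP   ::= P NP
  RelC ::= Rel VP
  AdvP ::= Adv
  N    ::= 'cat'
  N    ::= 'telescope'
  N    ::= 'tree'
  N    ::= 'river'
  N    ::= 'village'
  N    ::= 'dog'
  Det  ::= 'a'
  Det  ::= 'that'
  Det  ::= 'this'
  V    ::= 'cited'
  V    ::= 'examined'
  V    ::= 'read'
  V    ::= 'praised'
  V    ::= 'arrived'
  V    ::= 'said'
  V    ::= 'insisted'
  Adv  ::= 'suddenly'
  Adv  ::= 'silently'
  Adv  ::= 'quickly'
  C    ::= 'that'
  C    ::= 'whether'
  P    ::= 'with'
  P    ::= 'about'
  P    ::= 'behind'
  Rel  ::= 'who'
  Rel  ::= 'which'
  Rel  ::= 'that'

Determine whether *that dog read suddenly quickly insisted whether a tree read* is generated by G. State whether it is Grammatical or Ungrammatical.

Ungrammatical

For S → NP VP, the only prefix that parses as NP is 'that dog', but the remainder 'read suddenly quickly insisted whether a tree read' is not a VP under these rules.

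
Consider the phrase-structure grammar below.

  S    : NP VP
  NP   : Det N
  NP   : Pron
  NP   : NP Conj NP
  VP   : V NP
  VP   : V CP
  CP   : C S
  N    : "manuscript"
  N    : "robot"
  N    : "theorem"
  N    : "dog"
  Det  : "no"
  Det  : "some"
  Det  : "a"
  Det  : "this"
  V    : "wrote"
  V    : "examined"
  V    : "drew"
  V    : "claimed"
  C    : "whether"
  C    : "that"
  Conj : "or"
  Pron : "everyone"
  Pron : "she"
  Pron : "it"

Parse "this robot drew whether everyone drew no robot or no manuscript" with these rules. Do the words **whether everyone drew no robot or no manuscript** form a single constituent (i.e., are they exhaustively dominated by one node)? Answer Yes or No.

Yes

[S [NP [Det this] [N robot]] [VP [V drew] [CP [C whether] [S [NP [Pron everyone]] [VP [V drew] [NP [NP [Det no] [N robot]] [Conj or] [NP [Det no] [N manuscript]]]]]]]]
The words 'whether everyone drew no robot or no manuscript' are exhaustively dominated by a single CP node (built by CP → C S), so they form a constituent.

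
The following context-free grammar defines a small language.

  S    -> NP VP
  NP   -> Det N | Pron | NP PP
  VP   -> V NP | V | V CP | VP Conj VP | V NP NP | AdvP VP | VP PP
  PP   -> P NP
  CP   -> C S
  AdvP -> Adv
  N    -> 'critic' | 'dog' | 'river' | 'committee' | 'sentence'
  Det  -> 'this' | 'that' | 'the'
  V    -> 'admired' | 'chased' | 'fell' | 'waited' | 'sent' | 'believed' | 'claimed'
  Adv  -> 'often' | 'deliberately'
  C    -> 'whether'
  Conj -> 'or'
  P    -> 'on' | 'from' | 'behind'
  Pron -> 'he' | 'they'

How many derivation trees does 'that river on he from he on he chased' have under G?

5

Two of the 5 distinct bracketings:
[S [NP [NP [Det that] [N river]] [PP [P on] [NP [NP [Pron he]] [PP [P from] [NP [NP [Pron he]] [PP [P on] [NP [Pron he]]]]]]]] [VP [V chased]]]
[S [NP [NP [Det that] [N river]] [PP [P on] [NP [NP [NP [Pron he]] [PP [P from] [NP [Pron he]]]] [PP [P on] [NP [Pron he]]]]]] [VP [V chased]]]
The trees differ in how a recursive rule is bracketed over the same span.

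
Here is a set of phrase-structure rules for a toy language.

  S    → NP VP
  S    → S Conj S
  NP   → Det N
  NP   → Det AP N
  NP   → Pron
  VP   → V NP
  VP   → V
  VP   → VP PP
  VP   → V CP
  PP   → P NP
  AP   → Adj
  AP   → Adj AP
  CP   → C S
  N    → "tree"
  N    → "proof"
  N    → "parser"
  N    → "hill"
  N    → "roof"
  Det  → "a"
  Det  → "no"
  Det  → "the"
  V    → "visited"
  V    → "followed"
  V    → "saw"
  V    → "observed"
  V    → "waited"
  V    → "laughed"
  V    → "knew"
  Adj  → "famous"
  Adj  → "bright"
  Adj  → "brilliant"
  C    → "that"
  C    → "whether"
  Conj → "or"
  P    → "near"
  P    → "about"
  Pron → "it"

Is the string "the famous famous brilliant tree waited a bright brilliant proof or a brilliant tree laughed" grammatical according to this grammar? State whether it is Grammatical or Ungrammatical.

Grammatical

S
  S
    NP
      Det: the
      AP
        Adj: famous
        AP
          Adj: famous
          AP
            Adj: brilliant
      N: tree
    VP
      V: waited
      NP
        Det: a
        AP
          Adj: bright
          AP
            Adj: brilliant
        N: proof
  Conj: or
  S
    NP
      Det: a
      AP
        Adj: brilliant
      N: tree
    VP
      V: laughed
Every word is introduced by a lexical rule and the phrasal rules combine the resulting categories into a single S.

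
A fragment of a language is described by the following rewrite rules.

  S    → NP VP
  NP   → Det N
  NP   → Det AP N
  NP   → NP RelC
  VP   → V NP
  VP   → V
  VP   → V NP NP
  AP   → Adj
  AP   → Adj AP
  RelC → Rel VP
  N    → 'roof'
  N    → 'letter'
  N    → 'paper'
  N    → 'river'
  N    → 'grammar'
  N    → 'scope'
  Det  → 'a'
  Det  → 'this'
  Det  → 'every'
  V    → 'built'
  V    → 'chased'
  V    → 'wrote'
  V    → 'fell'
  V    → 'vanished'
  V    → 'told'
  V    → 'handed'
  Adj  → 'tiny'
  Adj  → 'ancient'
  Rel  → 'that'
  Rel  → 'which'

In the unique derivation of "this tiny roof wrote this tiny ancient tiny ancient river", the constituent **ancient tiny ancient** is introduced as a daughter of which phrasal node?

AP

S
  NP
    Det: this
    AP
      Adj: tiny
    N: roof
  VP
    V: wrote
    NP
      Det: this
      AP
        Adj: tiny
        AP
          Adj: ancient
          AP
            Adj: tiny
            AP
              Adj: ancient
      N: river
The span 'ancient tiny ancient' is the AP node built by AP → Adj AP.
Its mother is the AP built by AP → Adj AP.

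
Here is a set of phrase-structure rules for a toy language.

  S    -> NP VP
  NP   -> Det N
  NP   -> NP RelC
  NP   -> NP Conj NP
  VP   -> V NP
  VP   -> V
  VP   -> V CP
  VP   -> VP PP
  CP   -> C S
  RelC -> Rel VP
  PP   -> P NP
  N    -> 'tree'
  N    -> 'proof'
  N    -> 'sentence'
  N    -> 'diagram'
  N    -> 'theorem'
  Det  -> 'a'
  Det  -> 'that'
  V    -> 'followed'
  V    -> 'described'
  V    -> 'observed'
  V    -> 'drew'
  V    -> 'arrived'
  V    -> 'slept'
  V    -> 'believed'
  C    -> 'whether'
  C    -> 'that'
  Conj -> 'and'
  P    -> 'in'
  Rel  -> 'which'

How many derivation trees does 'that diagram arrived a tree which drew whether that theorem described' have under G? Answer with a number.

[S [NP [Det that] [N diagram]] [VP [V arrived] [NP [NP [Det a] [N tree]] [RelC [Rel which] [VP [V drew] [CP [C whether] [S [NP [Det that] [N theorem]] [VP [V described]]]]]]]]]
No rule offers an alternative attachment or grouping for any span, so this is the only derivation.

1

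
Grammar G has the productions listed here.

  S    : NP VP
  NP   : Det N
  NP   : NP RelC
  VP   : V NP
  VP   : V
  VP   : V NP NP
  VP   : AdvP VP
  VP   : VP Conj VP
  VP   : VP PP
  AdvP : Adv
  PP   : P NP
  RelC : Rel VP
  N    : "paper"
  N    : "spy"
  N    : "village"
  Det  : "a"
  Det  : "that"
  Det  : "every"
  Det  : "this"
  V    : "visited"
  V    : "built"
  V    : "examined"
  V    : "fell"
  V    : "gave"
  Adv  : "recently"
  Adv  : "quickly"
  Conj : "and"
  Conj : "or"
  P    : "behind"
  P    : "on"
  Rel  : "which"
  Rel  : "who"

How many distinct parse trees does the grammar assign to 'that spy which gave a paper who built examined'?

The two bracketings:
[S [NP [NP [Det that] [N spy]] [RelC [Rel which] [VP [V gave] [NP [NP [Det a] [N paper]] [RelC [Rel who] [VP [V built]]]]]]] [VP [V examined]]]
[S [NP [NP [NP [Det that] [N spy]] [RelC [Rel which] [VP [V gave] [NP [Det a] [N paper]]]]] [RelC [Rel who] [VP [V built]]]] [VP [V examined]]]
The trees differ in how a recursive rule is bracketed over the same span.

2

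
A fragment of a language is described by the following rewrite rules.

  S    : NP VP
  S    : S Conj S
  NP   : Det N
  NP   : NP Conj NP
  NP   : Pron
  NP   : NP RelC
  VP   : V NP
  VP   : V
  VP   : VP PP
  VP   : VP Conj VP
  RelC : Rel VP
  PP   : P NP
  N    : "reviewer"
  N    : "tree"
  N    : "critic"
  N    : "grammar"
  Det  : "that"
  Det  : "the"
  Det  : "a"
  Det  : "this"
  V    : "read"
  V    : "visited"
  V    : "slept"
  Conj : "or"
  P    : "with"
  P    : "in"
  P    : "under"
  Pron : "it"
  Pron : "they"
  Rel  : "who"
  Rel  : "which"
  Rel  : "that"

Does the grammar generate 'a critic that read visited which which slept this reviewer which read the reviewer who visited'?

A Rel word can never sit immediately before a Rel word in any string this grammar generates, so the substring 'which which' rules out a derivation.

Ungrammatical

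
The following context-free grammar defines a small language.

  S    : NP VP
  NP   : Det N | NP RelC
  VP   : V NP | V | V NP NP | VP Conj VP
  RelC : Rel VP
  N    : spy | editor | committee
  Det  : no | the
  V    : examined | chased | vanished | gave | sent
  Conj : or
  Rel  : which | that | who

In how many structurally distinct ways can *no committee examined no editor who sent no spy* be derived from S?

The two bracketings:
[S [NP [Det no] [N committee]] [VP [V examined] [NP [NP [Det no] [N editor]] [RelC [Rel who] [VP [V sent] [NP [Det no] [N spy]]]]]]]
[S [NP [Det no] [N committee]] [VP [V examined] [NP [NP [Det no] [N editor]] [RelC [Rel who] [VP [V sent]]]] [NP [Det no] [N spy]]]]
The difference turns on whether VP → V is used at the relevant span, versus an alternative expansion of VP.

2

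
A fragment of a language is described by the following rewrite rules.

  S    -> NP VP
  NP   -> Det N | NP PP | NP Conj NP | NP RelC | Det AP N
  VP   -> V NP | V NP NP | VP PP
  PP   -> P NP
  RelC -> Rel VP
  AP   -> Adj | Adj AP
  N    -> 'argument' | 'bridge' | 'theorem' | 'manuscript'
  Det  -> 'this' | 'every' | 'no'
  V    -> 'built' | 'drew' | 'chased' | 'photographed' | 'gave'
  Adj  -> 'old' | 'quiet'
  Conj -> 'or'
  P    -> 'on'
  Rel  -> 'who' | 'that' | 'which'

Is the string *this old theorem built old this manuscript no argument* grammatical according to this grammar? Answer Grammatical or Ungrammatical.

A V word can never sit immediately before an Adj word in any string this grammar generates, so the substring 'built old' rules out a derivation.

Ungrammatical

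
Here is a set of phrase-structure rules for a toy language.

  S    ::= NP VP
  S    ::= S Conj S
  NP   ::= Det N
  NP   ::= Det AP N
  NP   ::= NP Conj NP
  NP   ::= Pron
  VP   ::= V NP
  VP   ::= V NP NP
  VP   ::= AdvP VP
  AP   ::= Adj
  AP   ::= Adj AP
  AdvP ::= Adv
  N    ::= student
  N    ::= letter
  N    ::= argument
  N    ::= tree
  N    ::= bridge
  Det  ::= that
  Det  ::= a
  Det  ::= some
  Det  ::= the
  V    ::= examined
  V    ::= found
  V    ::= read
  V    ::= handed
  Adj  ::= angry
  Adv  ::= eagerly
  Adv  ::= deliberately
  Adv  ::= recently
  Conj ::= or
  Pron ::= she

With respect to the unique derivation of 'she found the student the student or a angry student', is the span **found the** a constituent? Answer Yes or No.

[S [NP [Pron she]] [VP [V found] [NP [Det the] [N student]] [NP [NP [Det the] [N student]] [Conj or] [NP [Det a] [AP [Adj angry]] [N student]]]]]
The smallest constituent containing 'found the' is the VP spanning 'found the student the student or a angry student'; no single node in the tree dominates exactly the given words.

No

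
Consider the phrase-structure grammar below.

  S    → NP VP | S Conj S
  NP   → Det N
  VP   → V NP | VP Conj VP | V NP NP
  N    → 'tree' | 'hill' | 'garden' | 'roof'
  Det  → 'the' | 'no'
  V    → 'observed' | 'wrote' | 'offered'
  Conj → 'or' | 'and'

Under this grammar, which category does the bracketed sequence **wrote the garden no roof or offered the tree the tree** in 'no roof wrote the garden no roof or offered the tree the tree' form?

S
  NP
    Det: no
    N: roof
  VP
    VP
      V: wrote
      NP
        Det: the
        N: garden
      NP
        Det: no
        N: roof
    Conj: or
    VP
      V: offered
      NP
        Det: the
        N: tree
      NP
        Det: the
        N: tree
The span 'wrote the garden no roof or offered the tree the tree' is the VP node built by VP → VP Conj VP.

VP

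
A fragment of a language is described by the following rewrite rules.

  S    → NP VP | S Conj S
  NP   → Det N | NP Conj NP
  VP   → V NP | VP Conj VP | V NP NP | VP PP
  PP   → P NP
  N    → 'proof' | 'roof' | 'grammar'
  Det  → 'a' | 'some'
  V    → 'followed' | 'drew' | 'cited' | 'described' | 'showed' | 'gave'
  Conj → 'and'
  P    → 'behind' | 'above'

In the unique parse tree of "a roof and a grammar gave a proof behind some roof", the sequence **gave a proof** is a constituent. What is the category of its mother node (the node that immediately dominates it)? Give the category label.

[S [NP [NP [Det a] [N roof]] [Conj and] [NP [Det a] [N grammar]]] [VP [VP [V gave] [NP [Det a] [N proof]]] [PP [P behind] [NP [Det some] [N roof]]]]]
The span 'gave a proof' is the VP node built by VP → V NP.
Its mother is the VP built by VP → VP PP.

VP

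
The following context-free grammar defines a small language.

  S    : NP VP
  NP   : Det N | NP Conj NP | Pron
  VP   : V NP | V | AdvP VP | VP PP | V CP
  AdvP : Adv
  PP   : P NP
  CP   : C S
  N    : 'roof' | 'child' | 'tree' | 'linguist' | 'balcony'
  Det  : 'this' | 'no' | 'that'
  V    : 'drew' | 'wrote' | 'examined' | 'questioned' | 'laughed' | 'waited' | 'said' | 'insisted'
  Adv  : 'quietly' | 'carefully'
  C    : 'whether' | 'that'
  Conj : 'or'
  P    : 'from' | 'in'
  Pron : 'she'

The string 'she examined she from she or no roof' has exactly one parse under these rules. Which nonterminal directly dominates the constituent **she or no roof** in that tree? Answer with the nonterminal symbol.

[S [NP [Pron she]] [VP [VP [V examined] [NP [Pron she]]] [PP [P from] [NP [NP [Pron she]] [Conj or] [NP [Det no] [N roof]]]]]]
The span 'she or no roof' is the NP node built by NP → NP Conj NP.
Its mother is the PP built by PP → P NP.

PP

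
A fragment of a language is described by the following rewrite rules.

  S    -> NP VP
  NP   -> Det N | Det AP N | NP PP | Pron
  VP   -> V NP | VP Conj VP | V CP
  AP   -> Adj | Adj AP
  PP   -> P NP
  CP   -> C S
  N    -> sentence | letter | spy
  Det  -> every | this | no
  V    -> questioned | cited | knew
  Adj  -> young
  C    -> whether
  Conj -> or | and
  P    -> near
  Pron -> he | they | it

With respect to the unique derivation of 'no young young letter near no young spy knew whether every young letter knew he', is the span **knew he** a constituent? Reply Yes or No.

Yes

[S [NP [NP [Det no] [AP [Adj young] [AP [Adj young]]] [N letter]] [PP [P near] [NP [Det no] [AP [Adj young]] [N spy]]]] [VP [V knew] [CP [C whether] [S [NP [Det every] [AP [Adj young]] [N letter]] [VP [V knew] [NP [Pron he]]]]]]]
The words 'knew he' are exhaustively dominated by a single VP node (built by VP → V NP), so they form a constituent.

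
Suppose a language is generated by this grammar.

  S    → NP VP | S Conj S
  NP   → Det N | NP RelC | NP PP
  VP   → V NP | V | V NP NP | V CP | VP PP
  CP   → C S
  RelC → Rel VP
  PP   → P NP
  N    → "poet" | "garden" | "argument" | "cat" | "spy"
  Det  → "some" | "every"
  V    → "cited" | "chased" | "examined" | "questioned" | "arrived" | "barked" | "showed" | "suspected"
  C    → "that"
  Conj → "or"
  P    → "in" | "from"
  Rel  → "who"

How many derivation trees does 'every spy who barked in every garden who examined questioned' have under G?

Two of the 4 distinct bracketings:
[S [NP [NP [Det every] [N spy]] [RelC [Rel who] [VP [VP [V barked]] [PP [P in] [NP [NP [Det every] [N garden]] [RelC [Rel who] [VP [V examined]]]]]]]] [VP [V questioned]]]
[S [NP [NP [NP [Det every] [N spy]] [RelC [Rel who] [VP [VP [V barked]] [PP [P in] [NP [Det every] [N garden]]]]]] [RelC [Rel who] [VP [V examined]]]] [VP [V questioned]]]
The trees differ in how a recursive rule is bracketed over the same span.

4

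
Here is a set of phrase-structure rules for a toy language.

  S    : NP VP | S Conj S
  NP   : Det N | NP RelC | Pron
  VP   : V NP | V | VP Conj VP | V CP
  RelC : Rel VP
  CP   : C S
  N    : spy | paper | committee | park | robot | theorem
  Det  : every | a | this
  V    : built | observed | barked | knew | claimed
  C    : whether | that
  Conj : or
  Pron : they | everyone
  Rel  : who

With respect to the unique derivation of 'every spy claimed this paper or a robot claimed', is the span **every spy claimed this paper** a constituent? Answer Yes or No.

[S [S [NP [Det every] [N spy]] [VP [V claimed] [NP [Det this] [N paper]]]] [Conj or] [S [NP [Det a] [N robot]] [VP [V claimed]]]]
The words 'every spy claimed this paper' are exhaustively dominated by a single S node (built by S → NP VP), so they form a constituent.

Yes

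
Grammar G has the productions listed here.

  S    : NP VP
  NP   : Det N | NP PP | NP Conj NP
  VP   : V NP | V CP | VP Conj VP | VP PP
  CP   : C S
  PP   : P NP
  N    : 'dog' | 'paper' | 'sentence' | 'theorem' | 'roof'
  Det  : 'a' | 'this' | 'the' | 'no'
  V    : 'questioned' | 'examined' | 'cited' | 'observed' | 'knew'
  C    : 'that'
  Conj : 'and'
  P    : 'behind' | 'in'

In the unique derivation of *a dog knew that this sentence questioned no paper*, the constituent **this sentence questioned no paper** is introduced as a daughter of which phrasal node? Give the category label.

S
  NP
    Det: a
    N: dog
  VP
    V: knew
    CP
      C: that
      S
        NP
          Det: this
          N: sentence
        VP
          V: questioned
          NP
            Det: no
            N: paper
The span 'this sentence questioned no paper' is the S node built by S → NP VP.
Its mother is the CP built by CP → C S.

CP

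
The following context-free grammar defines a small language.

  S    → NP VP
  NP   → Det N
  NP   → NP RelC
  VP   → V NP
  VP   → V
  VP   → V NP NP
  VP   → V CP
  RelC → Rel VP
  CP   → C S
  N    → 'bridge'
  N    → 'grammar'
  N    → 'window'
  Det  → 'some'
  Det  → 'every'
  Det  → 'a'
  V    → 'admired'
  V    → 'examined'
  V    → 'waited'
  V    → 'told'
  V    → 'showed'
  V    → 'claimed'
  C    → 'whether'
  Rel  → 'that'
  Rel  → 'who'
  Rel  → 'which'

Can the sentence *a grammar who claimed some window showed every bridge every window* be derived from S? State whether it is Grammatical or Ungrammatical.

Grammatical

[S [NP [NP [Det a] [N grammar]] [RelC [Rel who] [VP [V claimed] [NP [Det some] [N window]]]]] [VP [V showed] [NP [Det every] [N bridge]] [NP [Det every] [N window]]]]
Every word is introduced by a lexical rule and the phrasal rules combine the resulting categories into a single S.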